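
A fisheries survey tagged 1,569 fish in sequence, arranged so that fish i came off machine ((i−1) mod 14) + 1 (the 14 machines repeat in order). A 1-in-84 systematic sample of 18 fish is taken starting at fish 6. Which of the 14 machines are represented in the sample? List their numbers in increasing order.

Consecutive selections differ by k = 84, so their machine numbers differ by 84 mod 14 = 0.
gcd(84, 14) = 14, so the sample visits 14/14 = 1 distinct residues mod 14.
Start 6 is machine 6; the machines hit are 6.

6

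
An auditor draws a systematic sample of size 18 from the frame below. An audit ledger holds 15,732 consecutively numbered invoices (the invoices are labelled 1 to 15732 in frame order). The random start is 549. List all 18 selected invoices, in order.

k = N/n = 15732/18 = 874
invoice 1: 549
invoice 2: 549 + 874 = 1423
invoice 3: 1423 + 874 = 2297
invoice 4: 2297 + 874 = 3171
invoice 5: 3171 + 874 = 4045
invoice 6: 4045 + 874 = 4919
invoice 7: 4919 + 874 = 5793
invoice 8: 5793 + 874 = 6667
invoice 9: 6667 + 874 = 7541
invoice 10: 7541 + 874 = 8415
invoice 11: 8415 + 874 = 9289
invoice 12: 9289 + 874 = 10163
invoice 13: 10163 + 874 = 11037
invoice 14: 11037 + 874 = 11911
invoice 15: 11911 + 874 = 12785
invoice 16: 12785 + 874 = 13659
invoice 17: 13659 + 874 = 14533
invoice 18: 14533 + 874 = 15407

549, 1423, 2297, 3171, 4045, 4919, 5793, 6667, 7541, 8415, 9289, 10163, 11037, 11911, 12785, 13659, 14533, 15407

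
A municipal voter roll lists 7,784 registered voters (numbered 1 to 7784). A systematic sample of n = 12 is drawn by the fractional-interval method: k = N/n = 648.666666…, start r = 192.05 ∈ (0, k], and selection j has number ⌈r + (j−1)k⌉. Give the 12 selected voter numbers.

193, 841, 1490, 2139, 2787, 3436, 4085, 4733, 5382, 6031, 6679, 7328

j=1: r + 0k = 192.05 → ⌈·⌉ = 193
j=2: r + 1k = 840.716666… → ⌈·⌉ = 841
j=3: r + 2k = 1489.383333… → ⌈·⌉ = 1490
j=4: r + 3k = 2138.05 → ⌈·⌉ = 2139
j=5: r + 4k = 2786.716666… → ⌈·⌉ = 2787
j=6: r + 5k = 3435.383333… → ⌈·⌉ = 3436
j=7: r + 6k = 4084.05 → ⌈·⌉ = 4085
j=8: r + 7k = 4732.716666… → ⌈·⌉ = 4733
j=9: r + 8k = 5381.383333… → ⌈·⌉ = 5382
j=10: r + 9k = 6030.05 → ⌈·⌉ = 6031
j=11: r + 10k = 6678.716666… → ⌈·⌉ = 6679
j=12: r + 11k = 7327.383333… → ⌈·⌉ = 7328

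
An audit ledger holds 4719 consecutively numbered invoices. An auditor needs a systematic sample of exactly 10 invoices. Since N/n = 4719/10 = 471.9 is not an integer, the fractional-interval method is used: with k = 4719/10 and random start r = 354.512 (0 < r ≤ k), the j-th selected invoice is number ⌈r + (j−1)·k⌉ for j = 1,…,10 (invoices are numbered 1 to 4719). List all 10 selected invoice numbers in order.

355, 827, 1299, 1771, 2243, 2715, 3186, 3658, 4130, 4602

j=1: r + 0k = 354.512 → ⌈·⌉ = 355
j=2: r + 1k = 826.412 → ⌈·⌉ = 827
j=3: r + 2k = 1298.312 → ⌈·⌉ = 1299
j=4: r + 3k = 1770.212 → ⌈·⌉ = 1771
j=5: r + 4k = 2242.112 → ⌈·⌉ = 2243
j=6: r + 5k = 2714.012 → ⌈·⌉ = 2715
j=7: r + 6k = 3185.912 → ⌈·⌉ = 3186
j=8: r + 7k = 3657.812 → ⌈·⌉ = 3658
j=9: r + 8k = 4129.712 → ⌈·⌉ = 4130
j=10: r + 9k = 4601.612 → ⌈·⌉ = 4602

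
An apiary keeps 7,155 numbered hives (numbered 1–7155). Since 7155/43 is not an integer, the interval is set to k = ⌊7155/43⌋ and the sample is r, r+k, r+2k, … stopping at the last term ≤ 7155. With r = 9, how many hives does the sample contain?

44

k = ⌊7155/43⌋ = 166
Achieved size = ⌊(7155 − 9)/166⌋ + 1 = ⌊7146/166⌋ + 1 = 43 + 1 = 44
(last selection: 9 + 43×166 = 7147 ≤ 7155; next would be 7313 > 7155)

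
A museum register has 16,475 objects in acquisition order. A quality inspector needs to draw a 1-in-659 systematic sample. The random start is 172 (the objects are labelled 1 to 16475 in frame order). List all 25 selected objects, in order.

172, 831, 1490, 2149, 2808, 3467, 4126, 4785, 5444, 6103, 6762, 7421, 8080, 8739, 9398, 10057, 10716, 11375, 12034, 12693, 13352, 14011, 14670, 15329, 15988

object 1: 172
object 2: 172 + 659 = 831
object 3: 831 + 659 = 1490
object 4: 1490 + 659 = 2149
object 5: 2149 + 659 = 2808
object 6: 2808 + 659 = 3467
object 7: 3467 + 659 = 4126
object 8: 4126 + 659 = 4785
object 9: 4785 + 659 = 5444
object 10: 5444 + 659 = 6103
object 11: 6103 + 659 = 6762
object 12: 6762 + 659 = 7421
object 13: 7421 + 659 = 8080
object 14: 8080 + 659 = 8739
object 15: 8739 + 659 = 9398
object 16: 9398 + 659 = 10057
object 17: 10057 + 659 = 10716
object 18: 10716 + 659 = 11375
object 19: 11375 + 659 = 12034
object 20: 12034 + 659 = 12693
object 21: 12693 + 659 = 13352
object 22: 13352 + 659 = 14011
object 23: 14011 + 659 = 14670
object 24: 14670 + 659 = 15329
object 25: 15329 + 659 = 15988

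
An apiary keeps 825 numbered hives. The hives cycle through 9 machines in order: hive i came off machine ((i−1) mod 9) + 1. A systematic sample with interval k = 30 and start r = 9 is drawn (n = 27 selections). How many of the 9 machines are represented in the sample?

Consecutive selections differ by k = 30, so their machine numbers differ by 30 mod 9 = 3.
gcd(30, 9) = 3, so the sample visits 9/3 = 3 distinct residues mod 9.
Start 9 is machine 9; the machines hit are 3, 6, 9.

3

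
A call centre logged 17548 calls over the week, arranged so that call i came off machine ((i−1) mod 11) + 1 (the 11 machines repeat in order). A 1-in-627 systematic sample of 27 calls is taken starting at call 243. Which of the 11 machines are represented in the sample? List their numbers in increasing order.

Consecutive selections differ by k = 627, so their machine numbers differ by 627 mod 11 = 0.
gcd(627, 11) = 11, so the sample visits 11/11 = 1 distinct residues mod 11.
Start 243 is machine 1; the machines hit are 1.

1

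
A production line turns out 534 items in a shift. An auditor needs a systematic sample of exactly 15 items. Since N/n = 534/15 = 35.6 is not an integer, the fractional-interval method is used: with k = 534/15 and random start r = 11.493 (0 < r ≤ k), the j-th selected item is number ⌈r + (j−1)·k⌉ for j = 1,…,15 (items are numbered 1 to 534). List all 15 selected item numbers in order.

j=1: r + 0k = 11.493 → ⌈·⌉ = 12
j=2: r + 1k = 47.093 → ⌈·⌉ = 48
j=3: r + 2k = 82.693 → ⌈·⌉ = 83
j=4: r + 3k = 118.293 → ⌈·⌉ = 119
j=5: r + 4k = 153.893 → ⌈·⌉ = 154
j=6: r + 5k = 189.493 → ⌈·⌉ = 190
j=7: r + 6k = 225.093 → ⌈·⌉ = 226
j=8: r + 7k = 260.693 → ⌈·⌉ = 261
j=9: r + 8k = 296.293 → ⌈·⌉ = 297
j=10: r + 9k = 331.893 → ⌈·⌉ = 332
j=11: r + 10k = 367.493 → ⌈·⌉ = 368
j=12: r + 11k = 403.093 → ⌈·⌉ = 404
j=13: r + 12k = 438.693 → ⌈·⌉ = 439
j=14: r + 13k = 474.293 → ⌈·⌉ = 475
j=15: r + 14k = 509.893 → ⌈·⌉ = 510

12, 48, 83, 119, 154, 190, 226, 261, 297, 332, 368, 404, 439, 475, 510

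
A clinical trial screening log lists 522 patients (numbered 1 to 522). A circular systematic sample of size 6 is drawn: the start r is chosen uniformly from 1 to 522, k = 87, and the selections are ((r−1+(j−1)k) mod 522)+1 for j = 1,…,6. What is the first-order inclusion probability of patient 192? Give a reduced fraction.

1/87

For each position j, as r ranges over 1…522 the j-th selection hits every patient exactly once, so patient 192 is selected for exactly 6 of the 522 starts.
Inclusion probability = 6/522 = 1/87.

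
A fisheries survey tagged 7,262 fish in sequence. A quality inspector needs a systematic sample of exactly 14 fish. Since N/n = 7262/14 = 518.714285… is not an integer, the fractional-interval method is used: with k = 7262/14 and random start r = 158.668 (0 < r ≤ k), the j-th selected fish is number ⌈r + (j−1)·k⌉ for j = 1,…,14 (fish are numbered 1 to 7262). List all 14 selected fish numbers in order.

159, 678, 1197, 1715, 2234, 2753, 3271, 3790, 4309, 4828, 5346, 5865, 6384, 6902

j=1: r + 0k = 158.668 → ⌈·⌉ = 159
j=2: r + 1k = 677.382285… → ⌈·⌉ = 678
j=3: r + 2k = 1196.096571… → ⌈·⌉ = 1197
j=4: r + 3k = 1714.810857… → ⌈·⌉ = 1715
j=5: r + 4k = 2233.525142… → ⌈·⌉ = 2234
j=6: r + 5k = 2752.239428… → ⌈·⌉ = 2753
j=7: r + 6k = 3270.953714… → ⌈·⌉ = 3271
j=8: r + 7k = 3789.668 → ⌈·⌉ = 3790
j=9: r + 8k = 4308.382285… → ⌈·⌉ = 4309
j=10: r + 9k = 4827.096571… → ⌈·⌉ = 4828
j=11: r + 10k = 5345.810857… → ⌈·⌉ = 5346
j=12: r + 11k = 5864.525142… → ⌈·⌉ = 5865
j=13: r + 12k = 6383.239428… → ⌈·⌉ = 6384
j=14: r + 13k = 6901.953714… → ⌈·⌉ = 6902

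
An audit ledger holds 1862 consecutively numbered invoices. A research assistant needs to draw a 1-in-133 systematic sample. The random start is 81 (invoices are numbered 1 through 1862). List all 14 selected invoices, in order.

81, 214, 347, 480, 613, 746, 879, 1012, 1145, 1278, 1411, 1544, 1677, 1810

invoice 1: 81
invoice 2: 81 + 133 = 214
invoice 3: 214 + 133 = 347
invoice 4: 347 + 133 = 480
invoice 5: 480 + 133 = 613
invoice 6: 613 + 133 = 746
invoice 7: 746 + 133 = 879
invoice 8: 879 + 133 = 1012
invoice 9: 1012 + 133 = 1145
invoice 10: 1145 + 133 = 1278
invoice 11: 1278 + 133 = 1411
invoice 12: 1411 + 133 = 1544
invoice 13: 1544 + 133 = 1677
invoice 14: 1677 + 133 = 1810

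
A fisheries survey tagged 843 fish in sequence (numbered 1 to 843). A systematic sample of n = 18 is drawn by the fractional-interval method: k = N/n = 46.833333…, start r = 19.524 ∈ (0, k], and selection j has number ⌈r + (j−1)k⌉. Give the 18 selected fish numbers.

j=1: r + 0k = 19.524 → ⌈·⌉ = 20
j=2: r + 1k = 66.357333… → ⌈·⌉ = 67
j=3: r + 2k = 113.190666… → ⌈·⌉ = 114
j=4: r + 3k = 160.024 → ⌈·⌉ = 161
j=5: r + 4k = 206.857333… → ⌈·⌉ = 207
j=6: r + 5k = 253.690666… → ⌈·⌉ = 254
j=7: r + 6k = 300.524 → ⌈·⌉ = 301
j=8: r + 7k = 347.357333… → ⌈·⌉ = 348
j=9: r + 8k = 394.190666… → ⌈·⌉ = 395
j=10: r + 9k = 441.024 → ⌈·⌉ = 442
j=11: r + 10k = 487.857333… → ⌈·⌉ = 488
j=12: r + 11k = 534.690666… → ⌈·⌉ = 535
j=13: r + 12k = 581.524 → ⌈·⌉ = 582
j=14: r + 13k = 628.357333… → ⌈·⌉ = 629
j=15: r + 14k = 675.190666… → ⌈·⌉ = 676
j=16: r + 15k = 722.024 → ⌈·⌉ = 723
j=17: r + 16k = 768.857333… → ⌈·⌉ = 769
j=18: r + 17k = 815.690666… → ⌈·⌉ = 816

20, 67, 114, 161, 207, 254, 301, 348, 395, 442, 488, 535, 582, 629, 676, 723, 769, 816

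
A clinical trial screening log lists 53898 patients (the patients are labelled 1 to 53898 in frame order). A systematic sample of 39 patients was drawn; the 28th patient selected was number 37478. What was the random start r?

k = 53898/39 = 1382
r = 37478 − (28−1)×1382 = 37478 − 37314 = 164

164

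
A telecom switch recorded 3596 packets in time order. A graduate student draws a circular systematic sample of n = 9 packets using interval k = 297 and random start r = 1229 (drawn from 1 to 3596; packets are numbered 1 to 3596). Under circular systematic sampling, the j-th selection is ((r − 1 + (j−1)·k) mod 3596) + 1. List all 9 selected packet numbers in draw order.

1229, 1526, 1823, 2120, 2417, 2714, 3011, 3308, 9

Selection 1: 1229
Selection 2: 1229 + 297 = 1526
Selection 3: 1526 + 297 = 1823
Selection 4: 1823 + 297 = 2120
Selection 5: 2120 + 297 = 2417
Selection 6: 2417 + 297 = 2714
Selection 7: 2714 + 297 = 3011
Selection 8: 3011 + 297 = 3308
Selection 9: 3308 + 297 = 3605 → 3605 − 3596 = 9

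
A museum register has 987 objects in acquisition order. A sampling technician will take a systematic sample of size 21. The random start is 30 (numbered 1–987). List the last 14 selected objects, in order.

359, 406, 453, 500, 547, 594, 641, 688, 735, 782, 829, 876, 923, 970

k = N/n = 987/21 = 47
8th selection = 30 + 7×47 = 359
9th: 359 + 47 = 406
10th: 406 + 47 = 453
11th: 453 + 47 = 500
12th: 500 + 47 = 547
13th: 547 + 47 = 594
14th: 594 + 47 = 641
15th: 641 + 47 = 688
16th: 688 + 47 = 735
17th: 735 + 47 = 782
18th: 782 + 47 = 829
19th: 829 + 47 = 876
20th: 876 + 47 = 923
21st: 923 + 47 = 970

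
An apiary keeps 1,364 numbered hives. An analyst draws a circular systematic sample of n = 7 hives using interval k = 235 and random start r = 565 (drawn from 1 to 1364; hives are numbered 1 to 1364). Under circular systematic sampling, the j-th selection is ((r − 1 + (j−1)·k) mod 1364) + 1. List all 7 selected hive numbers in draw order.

Selection 1: 565
Selection 2: 565 + 235 = 800
Selection 3: 800 + 235 = 1035
Selection 4: 1035 + 235 = 1270
Selection 5: 1270 + 235 = 1505 → 1505 − 1364 = 141
Selection 6: 141 + 235 = 376
Selection 7: 376 + 235 = 611

565, 800, 1035, 1270, 141, 376, 611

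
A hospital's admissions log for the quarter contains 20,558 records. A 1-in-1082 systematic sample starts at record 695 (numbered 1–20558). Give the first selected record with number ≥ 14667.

14761

k = 1082
Steps past start: ⌈(14667 − 695)/1082⌉ = ⌈13972/1082⌉ = 13
Selected record: 695 + 13×1082 = 14761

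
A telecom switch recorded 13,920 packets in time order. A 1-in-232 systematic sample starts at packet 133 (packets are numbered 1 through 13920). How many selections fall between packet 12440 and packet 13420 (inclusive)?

k = 232
First selection ≥ 12440: 133 + ⌈(12440−133)/232⌉·232 = 133 + 54×232 = 12661
Last selection ≤ 13420: 133 + ⌊(13420−133)/232⌋·232 = 133 + 57×232 = 13357
Count = 57 − 54 + 1 = 4

4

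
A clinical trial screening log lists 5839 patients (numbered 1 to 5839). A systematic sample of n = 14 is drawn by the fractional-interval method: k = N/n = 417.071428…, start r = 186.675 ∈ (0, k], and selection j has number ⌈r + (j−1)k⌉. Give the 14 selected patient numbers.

j=1: r + 0k = 186.675 → ⌈·⌉ = 187
j=2: r + 1k = 603.746428… → ⌈·⌉ = 604
j=3: r + 2k = 1020.817857… → ⌈·⌉ = 1021
j=4: r + 3k = 1437.889285… → ⌈·⌉ = 1438
j=5: r + 4k = 1854.960714… → ⌈·⌉ = 1855
j=6: r + 5k = 2272.032142… → ⌈·⌉ = 2273
j=7: r + 6k = 2689.103571… → ⌈·⌉ = 2690
j=8: r + 7k = 3106.175 → ⌈·⌉ = 3107
j=9: r + 8k = 3523.246428… → ⌈·⌉ = 3524
j=10: r + 9k = 3940.317857… → ⌈·⌉ = 3941
j=11: r + 10k = 4357.389285… → ⌈·⌉ = 4358
j=12: r + 11k = 4774.460714… → ⌈·⌉ = 4775
j=13: r + 12k = 5191.532142… → ⌈·⌉ = 5192
j=14: r + 13k = 5608.603571… → ⌈·⌉ = 5609

187, 604, 1021, 1438, 1855, 2273, 2690, 3107, 3524, 3941, 4358, 4775, 5192, 5609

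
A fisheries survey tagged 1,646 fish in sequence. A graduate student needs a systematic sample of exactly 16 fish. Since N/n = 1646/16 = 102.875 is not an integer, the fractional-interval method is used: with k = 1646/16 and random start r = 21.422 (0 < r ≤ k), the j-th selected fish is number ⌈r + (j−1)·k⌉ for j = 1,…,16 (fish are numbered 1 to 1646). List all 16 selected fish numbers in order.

22, 125, 228, 331, 433, 536, 639, 742, 845, 948, 1051, 1154, 1256, 1359, 1462, 1565

j=1: r + 0k = 21.422 → ⌈·⌉ = 22
j=2: r + 1k = 124.297 → ⌈·⌉ = 125
j=3: r + 2k = 227.172 → ⌈·⌉ = 228
j=4: r + 3k = 330.047 → ⌈·⌉ = 331
j=5: r + 4k = 432.922 → ⌈·⌉ = 433
j=6: r + 5k = 535.797 → ⌈·⌉ = 536
j=7: r + 6k = 638.672 → ⌈·⌉ = 639
j=8: r + 7k = 741.547 → ⌈·⌉ = 742
j=9: r + 8k = 844.422 → ⌈·⌉ = 845
j=10: r + 9k = 947.297 → ⌈·⌉ = 948
j=11: r + 10k = 1050.172 → ⌈·⌉ = 1051
j=12: r + 11k = 1153.047 → ⌈·⌉ = 1154
j=13: r + 12k = 1255.922 → ⌈·⌉ = 1256
j=14: r + 13k = 1358.797 → ⌈·⌉ = 1359
j=15: r + 14k = 1461.672 → ⌈·⌉ = 1462
j=16: r + 15k = 1564.547 → ⌈·⌉ = 1565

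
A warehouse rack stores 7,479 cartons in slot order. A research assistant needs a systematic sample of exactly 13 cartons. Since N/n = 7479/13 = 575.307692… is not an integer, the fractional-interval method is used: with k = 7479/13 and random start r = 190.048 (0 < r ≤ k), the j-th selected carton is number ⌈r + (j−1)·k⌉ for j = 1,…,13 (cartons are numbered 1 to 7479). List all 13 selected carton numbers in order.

191, 766, 1341, 1916, 2492, 3067, 3642, 4218, 4793, 5368, 5944, 6519, 7094

j=1: r + 0k = 190.048 → ⌈·⌉ = 191
j=2: r + 1k = 765.355692… → ⌈·⌉ = 766
j=3: r + 2k = 1340.663384… → ⌈·⌉ = 1341
j=4: r + 3k = 1915.971076… → ⌈·⌉ = 1916
j=5: r + 4k = 2491.278769… → ⌈·⌉ = 2492
j=6: r + 5k = 3066.586461… → ⌈·⌉ = 3067
j=7: r + 6k = 3641.894153… → ⌈·⌉ = 3642
j=8: r + 7k = 4217.201846… → ⌈·⌉ = 4218
j=9: r + 8k = 4792.509538… → ⌈·⌉ = 4793
j=10: r + 9k = 5367.817230… → ⌈·⌉ = 5368
j=11: r + 10k = 5943.124923… → ⌈·⌉ = 5944
j=12: r + 11k = 6518.432615… → ⌈·⌉ = 6519
j=13: r + 12k = 7093.740307… → ⌈·⌉ = 7094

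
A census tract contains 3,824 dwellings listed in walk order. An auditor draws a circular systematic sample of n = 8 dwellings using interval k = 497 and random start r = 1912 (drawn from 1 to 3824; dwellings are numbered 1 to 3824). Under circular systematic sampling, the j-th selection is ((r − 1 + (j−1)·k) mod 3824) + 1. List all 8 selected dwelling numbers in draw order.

1912, 2409, 2906, 3403, 76, 573, 1070, 1567

Selection 1: 1912
Selection 2: 1912 + 497 = 2409
Selection 3: 2409 + 497 = 2906
Selection 4: 2906 + 497 = 3403
Selection 5: 3403 + 497 = 3900 → 3900 − 3824 = 76
Selection 6: 76 + 497 = 573
Selection 7: 573 + 497 = 1070
Selection 8: 1070 + 497 = 1567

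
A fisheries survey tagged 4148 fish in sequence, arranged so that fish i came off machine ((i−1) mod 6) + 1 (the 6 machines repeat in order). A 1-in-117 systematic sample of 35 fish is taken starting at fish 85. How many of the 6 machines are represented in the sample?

2

Consecutive selections differ by k = 117, so their machine numbers differ by 117 mod 6 = 3.
gcd(117, 6) = 3, so the sample visits 6/3 = 2 distinct residues mod 6.
Start 85 is machine 1; the machines hit are 1, 4.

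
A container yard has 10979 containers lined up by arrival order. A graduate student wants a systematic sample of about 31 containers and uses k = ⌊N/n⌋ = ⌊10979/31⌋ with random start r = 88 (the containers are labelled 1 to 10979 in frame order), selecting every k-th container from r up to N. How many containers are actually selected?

31

k = ⌊10979/31⌋ = 354
Achieved size = ⌊(10979 − 88)/354⌋ + 1 = ⌊10891/354⌋ + 1 = 30 + 1 = 31
(last selection: 88 + 30×354 = 10708 ≤ 10979; next would be 11062 > 10979)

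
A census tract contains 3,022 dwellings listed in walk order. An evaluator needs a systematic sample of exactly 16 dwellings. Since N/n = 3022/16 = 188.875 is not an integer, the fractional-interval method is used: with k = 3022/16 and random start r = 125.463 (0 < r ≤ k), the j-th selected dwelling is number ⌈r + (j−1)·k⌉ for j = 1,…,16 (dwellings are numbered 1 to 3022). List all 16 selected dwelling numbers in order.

j=1: r + 0k = 125.463 → ⌈·⌉ = 126
j=2: r + 1k = 314.338 → ⌈·⌉ = 315
j=3: r + 2k = 503.213 → ⌈·⌉ = 504
j=4: r + 3k = 692.088 → ⌈·⌉ = 693
j=5: r + 4k = 880.963 → ⌈·⌉ = 881
j=6: r + 5k = 1069.838 → ⌈·⌉ = 1070
j=7: r + 6k = 1258.713 → ⌈·⌉ = 1259
j=8: r + 7k = 1447.588 → ⌈·⌉ = 1448
j=9: r + 8k = 1636.463 → ⌈·⌉ = 1637
j=10: r + 9k = 1825.338 → ⌈·⌉ = 1826
j=11: r + 10k = 2014.213 → ⌈·⌉ = 2015
j=12: r + 11k = 2203.088 → ⌈·⌉ = 2204
j=13: r + 12k = 2391.963 → ⌈·⌉ = 2392
j=14: r + 13k = 2580.838 → ⌈·⌉ = 2581
j=15: r + 14k = 2769.713 → ⌈·⌉ = 2770
j=16: r + 15k = 2958.588 → ⌈·⌉ = 2959

126, 315, 504, 693, 881, 1070, 1259, 1448, 1637, 1826, 2015, 2204, 2392, 2581, 2770, 2959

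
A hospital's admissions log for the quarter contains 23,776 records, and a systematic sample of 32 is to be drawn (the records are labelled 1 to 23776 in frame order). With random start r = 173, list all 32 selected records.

173, 916, 1659, 2402, 3145, 3888, 4631, 5374, 6117, 6860, 7603, 8346, 9089, 9832, 10575, 11318, 12061, 12804, 13547, 14290, 15033, 15776, 16519, 17262, 18005, 18748, 19491, 20234, 20977, 21720, 22463, 23206

k = N/n = 23776/32 = 743
record 1: 173
record 2: 173 + 743 = 916
record 3: 916 + 743 = 1659
record 4: 1659 + 743 = 2402
record 5: 2402 + 743 = 3145
record 6: 3145 + 743 = 3888
record 7: 3888 + 743 = 4631
record 8: 4631 + 743 = 5374
record 9: 5374 + 743 = 6117
record 10: 6117 + 743 = 6860
record 11: 6860 + 743 = 7603
record 12: 7603 + 743 = 8346
record 13: 8346 + 743 = 9089
record 14: 9089 + 743 = 9832
record 15: 9832 + 743 = 10575
record 16: 10575 + 743 = 11318
record 17: 11318 + 743 = 12061
record 18: 12061 + 743 = 12804
record 19: 12804 + 743 = 13547
record 20: 13547 + 743 = 14290
record 21: 14290 + 743 = 15033
record 22: 15033 + 743 = 15776
record 23: 15776 + 743 = 16519
record 24: 16519 + 743 = 17262
record 25: 17262 + 743 = 18005
record 26: 18005 + 743 = 18748
record 27: 18748 + 743 = 19491
record 28: 19491 + 743 = 20234
record 29: 20234 + 743 = 20977
record 30: 20977 + 743 = 21720
record 31: 21720 + 743 = 22463
record 32: 22463 + 743 = 23206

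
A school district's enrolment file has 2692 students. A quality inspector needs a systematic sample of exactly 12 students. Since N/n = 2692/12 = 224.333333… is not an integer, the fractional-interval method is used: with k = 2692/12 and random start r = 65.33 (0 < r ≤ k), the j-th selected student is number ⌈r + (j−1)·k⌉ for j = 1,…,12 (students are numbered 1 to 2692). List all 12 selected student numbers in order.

j=1: r + 0k = 65.33 → ⌈·⌉ = 66
j=2: r + 1k = 289.663333… → ⌈·⌉ = 290
j=3: r + 2k = 513.996666… → ⌈·⌉ = 514
j=4: r + 3k = 738.33 → ⌈·⌉ = 739
j=5: r + 4k = 962.663333… → ⌈·⌉ = 963
j=6: r + 5k = 1186.996666… → ⌈·⌉ = 1187
j=7: r + 6k = 1411.33 → ⌈·⌉ = 1412
j=8: r + 7k = 1635.663333… → ⌈·⌉ = 1636
j=9: r + 8k = 1859.996666… → ⌈·⌉ = 1860
j=10: r + 9k = 2084.33 → ⌈·⌉ = 2085
j=11: r + 10k = 2308.663333… → ⌈·⌉ = 2309
j=12: r + 11k = 2532.996666… → ⌈·⌉ = 2533

66, 290, 514, 739, 963, 1187, 1412, 1636, 1860, 2085, 2309, 2533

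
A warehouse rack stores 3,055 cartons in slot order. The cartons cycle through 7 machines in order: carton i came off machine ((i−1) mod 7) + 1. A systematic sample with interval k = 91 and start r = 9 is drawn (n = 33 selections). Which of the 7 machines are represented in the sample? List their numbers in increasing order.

2

Consecutive selections differ by k = 91, so their machine numbers differ by 91 mod 7 = 0.
gcd(91, 7) = 7, so the sample visits 7/7 = 1 distinct residues mod 7.
Start 9 is machine 2; the machines hit are 2.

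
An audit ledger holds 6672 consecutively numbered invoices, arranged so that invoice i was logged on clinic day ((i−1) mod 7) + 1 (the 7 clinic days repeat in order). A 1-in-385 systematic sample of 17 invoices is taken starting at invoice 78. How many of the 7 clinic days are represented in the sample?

Consecutive selections differ by k = 385, so their clinic day numbers differ by 385 mod 7 = 0.
gcd(385, 7) = 7, so the sample visits 7/7 = 1 distinct residues mod 7.
Start 78 is clinic day 1; the clinic days hit are 1.

1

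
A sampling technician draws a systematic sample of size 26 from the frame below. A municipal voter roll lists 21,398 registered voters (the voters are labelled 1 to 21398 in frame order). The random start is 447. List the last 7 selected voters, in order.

k = N/n = 21398/26 = 823
20th selection = 447 + 19×823 = 16084
21st: 16084 + 823 = 16907
22nd: 16907 + 823 = 17730
23rd: 17730 + 823 = 18553
24th: 18553 + 823 = 19376
25th: 19376 + 823 = 20199
26th: 20199 + 823 = 21022

16084, 16907, 17730, 18553, 19376, 20199, 21022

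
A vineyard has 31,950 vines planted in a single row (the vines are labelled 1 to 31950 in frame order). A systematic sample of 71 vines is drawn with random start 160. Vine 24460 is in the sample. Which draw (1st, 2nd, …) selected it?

k = 31950/71 = 450
position = (24460 − 160)/450 + 1 = 24300/450 + 1 = 54 + 1 = 55

55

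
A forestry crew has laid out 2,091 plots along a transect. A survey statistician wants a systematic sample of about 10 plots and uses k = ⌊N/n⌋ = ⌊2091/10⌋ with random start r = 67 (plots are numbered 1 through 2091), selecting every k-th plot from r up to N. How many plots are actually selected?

10

k = ⌊2091/10⌋ = 209
Achieved size = ⌊(2091 − 67)/209⌋ + 1 = ⌊2024/209⌋ + 1 = 9 + 1 = 10
(last selection: 67 + 9×209 = 1948 ≤ 2091; next would be 2157 > 2091)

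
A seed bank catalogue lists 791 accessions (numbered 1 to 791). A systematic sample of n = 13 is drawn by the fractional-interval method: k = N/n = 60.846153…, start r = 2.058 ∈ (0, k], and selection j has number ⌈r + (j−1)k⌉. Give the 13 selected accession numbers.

3, 63, 124, 185, 246, 307, 368, 428, 489, 550, 611, 672, 733

j=1: r + 0k = 2.058 → ⌈·⌉ = 3
j=2: r + 1k = 62.904153… → ⌈·⌉ = 63
j=3: r + 2k = 123.750307… → ⌈·⌉ = 124
j=4: r + 3k = 184.596461… → ⌈·⌉ = 185
j=5: r + 4k = 245.442615… → ⌈·⌉ = 246
j=6: r + 5k = 306.288769… → ⌈·⌉ = 307
j=7: r + 6k = 367.134923… → ⌈·⌉ = 368
j=8: r + 7k = 427.981076… → ⌈·⌉ = 428
j=9: r + 8k = 488.827230… → ⌈·⌉ = 489
j=10: r + 9k = 549.673384… → ⌈·⌉ = 550
j=11: r + 10k = 610.519538… → ⌈·⌉ = 611
j=12: r + 11k = 671.365692… → ⌈·⌉ = 672
j=13: r + 12k = 732.211846… → ⌈·⌉ = 733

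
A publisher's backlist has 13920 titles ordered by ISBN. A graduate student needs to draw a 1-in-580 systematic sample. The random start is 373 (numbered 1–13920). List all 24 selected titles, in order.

title 1: 373
title 2: 373 + 580 = 953
title 3: 953 + 580 = 1533
title 4: 1533 + 580 = 2113
title 5: 2113 + 580 = 2693
title 6: 2693 + 580 = 3273
title 7: 3273 + 580 = 3853
title 8: 3853 + 580 = 4433
title 9: 4433 + 580 = 5013
title 10: 5013 + 580 = 5593
title 11: 5593 + 580 = 6173
title 12: 6173 + 580 = 6753
title 13: 6753 + 580 = 7333
title 14: 7333 + 580 = 7913
title 15: 7913 + 580 = 8493
title 16: 8493 + 580 = 9073
title 17: 9073 + 580 = 9653
title 18: 9653 + 580 = 10233
title 19: 10233 + 580 = 10813
title 20: 10813 + 580 = 11393
title 21: 11393 + 580 = 11973
title 22: 11973 + 580 = 12553
title 23: 12553 + 580 = 13133
title 24: 13133 + 580 = 13713

373, 953, 1533, 2113, 2693, 3273, 3853, 4433, 5013, 5593, 6173, 6753, 7333, 7913, 8493, 9073, 9653, 10233, 10813, 11393, 11973, 12553, 13133, 13713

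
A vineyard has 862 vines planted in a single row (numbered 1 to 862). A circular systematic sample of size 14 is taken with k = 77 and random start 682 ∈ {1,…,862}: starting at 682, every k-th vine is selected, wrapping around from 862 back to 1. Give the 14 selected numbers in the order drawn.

682, 759, 836, 51, 128, 205, 282, 359, 436, 513, 590, 667, 744, 821

Selection 1: 682
Selection 2: 682 + 77 = 759
Selection 3: 759 + 77 = 836
Selection 4: 836 + 77 = 913 → 913 − 862 = 51
Selection 5: 51 + 77 = 128
Selection 6: 128 + 77 = 205
Selection 7: 205 + 77 = 282
Selection 8: 282 + 77 = 359
Selection 9: 359 + 77 = 436
Selection 10: 436 + 77 = 513
Selection 11: 513 + 77 = 590
Selection 12: 590 + 77 = 667
Selection 13: 667 + 77 = 744
Selection 14: 744 + 77 = 821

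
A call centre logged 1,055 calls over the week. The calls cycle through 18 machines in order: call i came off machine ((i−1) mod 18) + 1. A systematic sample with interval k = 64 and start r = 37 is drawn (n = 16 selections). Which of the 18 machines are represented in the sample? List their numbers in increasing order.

1, 3, 5, 7, 9, 11, 13, 15, 17

Consecutive selections differ by k = 64, so their machine numbers differ by 64 mod 18 = 10.
gcd(64, 18) = 2, so the sample visits 18/2 = 9 distinct residues mod 18.
Start 37 is machine 1; the machines hit are 1, 3, 5, 7, 9, 11, 13, 15, 17.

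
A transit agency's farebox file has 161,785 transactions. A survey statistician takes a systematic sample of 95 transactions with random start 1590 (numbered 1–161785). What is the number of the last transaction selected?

k = 161785/95 = 1703
95th selection = r + (95−1)·k = 1590 + 94×1703 = 1590 + 160082 = 161672

161672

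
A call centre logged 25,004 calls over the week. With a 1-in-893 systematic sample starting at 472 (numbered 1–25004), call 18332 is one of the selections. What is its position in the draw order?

k = 893
position = (18332 − 472)/893 + 1 = 17860/893 + 1 = 20 + 1 = 21

21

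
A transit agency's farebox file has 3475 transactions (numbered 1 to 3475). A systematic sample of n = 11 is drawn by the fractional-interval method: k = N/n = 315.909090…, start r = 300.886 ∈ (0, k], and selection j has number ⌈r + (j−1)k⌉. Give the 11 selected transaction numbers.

j=1: r + 0k = 300.886 → ⌈·⌉ = 301
j=2: r + 1k = 616.795090… → ⌈·⌉ = 617
j=3: r + 2k = 932.704181… → ⌈·⌉ = 933
j=4: r + 3k = 1248.613272… → ⌈·⌉ = 1249
j=5: r + 4k = 1564.522363… → ⌈·⌉ = 1565
j=6: r + 5k = 1880.431454… → ⌈·⌉ = 1881
j=7: r + 6k = 2196.340545… → ⌈·⌉ = 2197
j=8: r + 7k = 2512.249636… → ⌈·⌉ = 2513
j=9: r + 8k = 2828.158727… → ⌈·⌉ = 2829
j=10: r + 9k = 3144.067818… → ⌈·⌉ = 3145
j=11: r + 10k = 3459.976909… → ⌈·⌉ = 3460

301, 617, 933, 1249, 1565, 1881, 2197, 2513, 2829, 3145, 3460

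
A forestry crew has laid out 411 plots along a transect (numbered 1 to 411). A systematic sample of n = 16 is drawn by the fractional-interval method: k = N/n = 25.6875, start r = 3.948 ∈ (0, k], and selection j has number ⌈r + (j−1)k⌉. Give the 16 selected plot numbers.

4, 30, 56, 82, 107, 133, 159, 184, 210, 236, 261, 287, 313, 338, 364, 390

j=1: r + 0k = 3.948 → ⌈·⌉ = 4
j=2: r + 1k = 29.6355 → ⌈·⌉ = 30
j=3: r + 2k = 55.323 → ⌈·⌉ = 56
j=4: r + 3k = 81.0105 → ⌈·⌉ = 82
j=5: r + 4k = 106.698 → ⌈·⌉ = 107
j=6: r + 5k = 132.3855 → ⌈·⌉ = 133
j=7: r + 6k = 158.073 → ⌈·⌉ = 159
j=8: r + 7k = 183.7605 → ⌈·⌉ = 184
j=9: r + 8k = 209.448 → ⌈·⌉ = 210
j=10: r + 9k = 235.1355 → ⌈·⌉ = 236
j=11: r + 10k = 260.823 → ⌈·⌉ = 261
j=12: r + 11k = 286.5105 → ⌈·⌉ = 287
j=13: r + 12k = 312.198 → ⌈·⌉ = 313
j=14: r + 13k = 337.8855 → ⌈·⌉ = 338
j=15: r + 14k = 363.573 → ⌈·⌉ = 364
j=16: r + 15k = 389.2605 → ⌈·⌉ = 390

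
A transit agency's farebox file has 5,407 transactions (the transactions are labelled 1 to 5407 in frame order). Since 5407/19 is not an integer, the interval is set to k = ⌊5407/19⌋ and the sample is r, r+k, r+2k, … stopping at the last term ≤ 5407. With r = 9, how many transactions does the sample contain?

20

k = ⌊5407/19⌋ = 284
Achieved size = ⌊(5407 − 9)/284⌋ + 1 = ⌊5398/284⌋ + 1 = 19 + 1 = 20
(last selection: 9 + 19×284 = 5405 ≤ 5407; next would be 5689 > 5407)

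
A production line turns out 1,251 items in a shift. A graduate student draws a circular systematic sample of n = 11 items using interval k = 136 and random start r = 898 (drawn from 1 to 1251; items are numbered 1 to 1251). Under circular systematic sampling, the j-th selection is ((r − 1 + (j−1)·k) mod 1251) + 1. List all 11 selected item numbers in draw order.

898, 1034, 1170, 55, 191, 327, 463, 599, 735, 871, 1007

Selection 1: 898
Selection 2: 898 + 136 = 1034
Selection 3: 1034 + 136 = 1170
Selection 4: 1170 + 136 = 1306 → 1306 − 1251 = 55
Selection 5: 55 + 136 = 191
Selection 6: 191 + 136 = 327
Selection 7: 327 + 136 = 463
Selection 8: 463 + 136 = 599
Selection 9: 599 + 136 = 735
Selection 10: 735 + 136 = 871
Selection 11: 871 + 136 = 1007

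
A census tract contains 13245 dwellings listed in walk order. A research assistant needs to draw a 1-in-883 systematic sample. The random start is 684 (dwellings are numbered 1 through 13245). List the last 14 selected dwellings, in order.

1567, 2450, 3333, 4216, 5099, 5982, 6865, 7748, 8631, 9514, 10397, 11280, 12163, 13046

2nd selection = 684 + 1×883 = 1567
3rd: 1567 + 883 = 2450
4th: 2450 + 883 = 3333
5th: 3333 + 883 = 4216
6th: 4216 + 883 = 5099
7th: 5099 + 883 = 5982
8th: 5982 + 883 = 6865
9th: 6865 + 883 = 7748
10th: 7748 + 883 = 8631
11th: 8631 + 883 = 9514
12th: 9514 + 883 = 10397
13th: 10397 + 883 = 11280
14th: 11280 + 883 = 12163
15th: 12163 + 883 = 13046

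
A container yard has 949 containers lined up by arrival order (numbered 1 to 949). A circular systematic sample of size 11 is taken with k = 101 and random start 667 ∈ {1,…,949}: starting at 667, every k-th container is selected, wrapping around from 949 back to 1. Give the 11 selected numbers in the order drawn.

Selection 1: 667
Selection 2: 667 + 101 = 768
Selection 3: 768 + 101 = 869
Selection 4: 869 + 101 = 970 → 970 − 949 = 21
Selection 5: 21 + 101 = 122
Selection 6: 122 + 101 = 223
Selection 7: 223 + 101 = 324
Selection 8: 324 + 101 = 425
Selection 9: 425 + 101 = 526
Selection 10: 526 + 101 = 627
Selection 11: 627 + 101 = 728

667, 768, 869, 21, 122, 223, 324, 425, 526, 627, 728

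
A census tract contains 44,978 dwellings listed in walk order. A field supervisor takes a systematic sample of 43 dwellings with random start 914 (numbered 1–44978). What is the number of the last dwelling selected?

k = 44978/43 = 1046
43rd selection = r + (43−1)·k = 914 + 42×1046 = 914 + 43932 = 44846

44846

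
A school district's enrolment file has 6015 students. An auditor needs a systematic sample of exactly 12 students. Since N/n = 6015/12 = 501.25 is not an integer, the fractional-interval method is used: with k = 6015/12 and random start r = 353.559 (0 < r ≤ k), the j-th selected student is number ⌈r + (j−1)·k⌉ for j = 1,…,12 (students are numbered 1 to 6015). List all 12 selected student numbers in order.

354, 855, 1357, 1858, 2359, 2860, 3362, 3863, 4364, 4865, 5367, 5868

j=1: r + 0k = 353.559 → ⌈·⌉ = 354
j=2: r + 1k = 854.809 → ⌈·⌉ = 855
j=3: r + 2k = 1356.059 → ⌈·⌉ = 1357
j=4: r + 3k = 1857.309 → ⌈·⌉ = 1858
j=5: r + 4k = 2358.559 → ⌈·⌉ = 2359
j=6: r + 5k = 2859.809 → ⌈·⌉ = 2860
j=7: r + 6k = 3361.059 → ⌈·⌉ = 3362
j=8: r + 7k = 3862.309 → ⌈·⌉ = 3863
j=9: r + 8k = 4363.559 → ⌈·⌉ = 4364
j=10: r + 9k = 4864.809 → ⌈·⌉ = 4865
j=11: r + 10k = 5366.059 → ⌈·⌉ = 5367
j=12: r + 11k = 5867.309 → ⌈·⌉ = 5868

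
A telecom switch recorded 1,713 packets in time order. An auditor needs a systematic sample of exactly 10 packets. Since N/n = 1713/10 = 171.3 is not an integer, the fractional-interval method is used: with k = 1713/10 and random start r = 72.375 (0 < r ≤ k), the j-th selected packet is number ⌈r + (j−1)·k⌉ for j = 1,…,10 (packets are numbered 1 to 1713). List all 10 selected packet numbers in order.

73, 244, 415, 587, 758, 929, 1101, 1272, 1443, 1615

j=1: r + 0k = 72.375 → ⌈·⌉ = 73
j=2: r + 1k = 243.675 → ⌈·⌉ = 244
j=3: r + 2k = 414.975 → ⌈·⌉ = 415
j=4: r + 3k = 586.275 → ⌈·⌉ = 587
j=5: r + 4k = 757.575 → ⌈·⌉ = 758
j=6: r + 5k = 928.875 → ⌈·⌉ = 929
j=7: r + 6k = 1100.175 → ⌈·⌉ = 1101
j=8: r + 7k = 1271.475 → ⌈·⌉ = 1272
j=9: r + 8k = 1442.775 → ⌈·⌉ = 1443
j=10: r + 9k = 1614.075 → ⌈·⌉ = 1615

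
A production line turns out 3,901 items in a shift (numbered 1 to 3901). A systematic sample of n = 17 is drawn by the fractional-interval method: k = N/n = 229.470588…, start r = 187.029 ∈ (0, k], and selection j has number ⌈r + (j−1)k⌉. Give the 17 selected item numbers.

188, 417, 646, 876, 1105, 1335, 1564, 1794, 2023, 2253, 2482, 2712, 2941, 3171, 3400, 3630, 3859

j=1: r + 0k = 187.029 → ⌈·⌉ = 188
j=2: r + 1k = 416.499588… → ⌈·⌉ = 417
j=3: r + 2k = 645.970176… → ⌈·⌉ = 646
j=4: r + 3k = 875.440764… → ⌈·⌉ = 876
j=5: r + 4k = 1104.911352… → ⌈·⌉ = 1105
j=6: r + 5k = 1334.381941… → ⌈·⌉ = 1335
j=7: r + 6k = 1563.852529… → ⌈·⌉ = 1564
j=8: r + 7k = 1793.323117… → ⌈·⌉ = 1794
j=9: r + 8k = 2022.793705… → ⌈·⌉ = 2023
j=10: r + 9k = 2252.264294… → ⌈·⌉ = 2253
j=11: r + 10k = 2481.734882… → ⌈·⌉ = 2482
j=12: r + 11k = 2711.205470… → ⌈·⌉ = 2712
j=13: r + 12k = 2940.676058… → ⌈·⌉ = 2941
j=14: r + 13k = 3170.146647… → ⌈·⌉ = 3171
j=15: r + 14k = 3399.617235… → ⌈·⌉ = 3400
j=16: r + 15k = 3629.087823… → ⌈·⌉ = 3630
j=17: r + 16k = 3858.558411… → ⌈·⌉ = 3859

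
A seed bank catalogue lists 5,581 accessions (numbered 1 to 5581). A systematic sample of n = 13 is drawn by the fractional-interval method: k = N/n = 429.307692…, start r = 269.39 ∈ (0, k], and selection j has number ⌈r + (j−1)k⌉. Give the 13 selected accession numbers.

270, 699, 1129, 1558, 1987, 2416, 2846, 3275, 3704, 4134, 4563, 4992, 5422

j=1: r + 0k = 269.39 → ⌈·⌉ = 270
j=2: r + 1k = 698.697692… → ⌈·⌉ = 699
j=3: r + 2k = 1128.005384… → ⌈·⌉ = 1129
j=4: r + 3k = 1557.313076… → ⌈·⌉ = 1558
j=5: r + 4k = 1986.620769… → ⌈·⌉ = 1987
j=6: r + 5k = 2415.928461… → ⌈·⌉ = 2416
j=7: r + 6k = 2845.236153… → ⌈·⌉ = 2846
j=8: r + 7k = 3274.543846… → ⌈·⌉ = 3275
j=9: r + 8k = 3703.851538… → ⌈·⌉ = 3704
j=10: r + 9k = 4133.159230… → ⌈·⌉ = 4134
j=11: r + 10k = 4562.466923… → ⌈·⌉ = 4563
j=12: r + 11k = 4991.774615… → ⌈·⌉ = 4992
j=13: r + 12k = 5421.082307… → ⌈·⌉ = 5422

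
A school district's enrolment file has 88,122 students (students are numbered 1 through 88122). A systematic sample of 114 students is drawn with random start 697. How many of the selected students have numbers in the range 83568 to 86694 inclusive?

k = 88122/114 = 773
First selection ≥ 83568: 697 + ⌈(83568−697)/773⌉·773 = 697 + 108×773 = 84181
Last selection ≤ 86694: 697 + ⌊(86694−697)/773⌋·773 = 697 + 111×773 = 86500
Count = 111 − 108 + 1 = 4

4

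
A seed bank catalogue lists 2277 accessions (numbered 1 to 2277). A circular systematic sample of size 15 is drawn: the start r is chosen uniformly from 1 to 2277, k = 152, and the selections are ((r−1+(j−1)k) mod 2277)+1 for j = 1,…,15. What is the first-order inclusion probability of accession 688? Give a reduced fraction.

For each position j, as r ranges over 1…2277 the j-th selection hits every accession exactly once, so accession 688 is selected for exactly 15 of the 2277 starts.
Inclusion probability = 15/2277 = 5/759.

5/759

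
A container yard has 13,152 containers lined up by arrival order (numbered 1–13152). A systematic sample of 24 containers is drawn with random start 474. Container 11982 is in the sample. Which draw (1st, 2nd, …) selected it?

22

k = 13152/24 = 548
position = (11982 − 474)/548 + 1 = 11508/548 + 1 = 21 + 1 = 22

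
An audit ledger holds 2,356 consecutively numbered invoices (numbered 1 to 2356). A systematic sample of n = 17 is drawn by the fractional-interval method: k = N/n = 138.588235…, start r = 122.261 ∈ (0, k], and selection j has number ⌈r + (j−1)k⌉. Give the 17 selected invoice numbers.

123, 261, 400, 539, 677, 816, 954, 1093, 1231, 1370, 1509, 1647, 1786, 1924, 2063, 2202, 2340

j=1: r + 0k = 122.261 → ⌈·⌉ = 123
j=2: r + 1k = 260.849235… → ⌈·⌉ = 261
j=3: r + 2k = 399.437470… → ⌈·⌉ = 400
j=4: r + 3k = 538.025705… → ⌈·⌉ = 539
j=5: r + 4k = 676.613941… → ⌈·⌉ = 677
j=6: r + 5k = 815.202176… → ⌈·⌉ = 816
j=7: r + 6k = 953.790411… → ⌈·⌉ = 954
j=8: r + 7k = 1092.378647… → ⌈·⌉ = 1093
j=9: r + 8k = 1230.966882… → ⌈·⌉ = 1231
j=10: r + 9k = 1369.555117… → ⌈·⌉ = 1370
j=11: r + 10k = 1508.143352… → ⌈·⌉ = 1509
j=12: r + 11k = 1646.731588… → ⌈·⌉ = 1647
j=13: r + 12k = 1785.319823… → ⌈·⌉ = 1786
j=14: r + 13k = 1923.908058… → ⌈·⌉ = 1924
j=15: r + 14k = 2062.496294… → ⌈·⌉ = 2063
j=16: r + 15k = 2201.084529… → ⌈·⌉ = 2202
j=17: r + 16k = 2339.672764… → ⌈·⌉ = 2340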